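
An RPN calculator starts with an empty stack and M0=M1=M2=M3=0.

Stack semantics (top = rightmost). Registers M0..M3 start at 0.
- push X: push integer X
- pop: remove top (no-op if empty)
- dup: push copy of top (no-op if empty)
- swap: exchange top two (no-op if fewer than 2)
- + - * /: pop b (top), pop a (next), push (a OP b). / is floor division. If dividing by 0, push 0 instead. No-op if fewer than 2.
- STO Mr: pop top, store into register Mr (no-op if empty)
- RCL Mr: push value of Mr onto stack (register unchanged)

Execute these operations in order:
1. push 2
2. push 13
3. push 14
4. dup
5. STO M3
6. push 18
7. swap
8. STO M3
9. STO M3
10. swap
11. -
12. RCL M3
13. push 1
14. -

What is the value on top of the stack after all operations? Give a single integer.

Answer: 17

Derivation:
After op 1 (push 2): stack=[2] mem=[0,0,0,0]
After op 2 (push 13): stack=[2,13] mem=[0,0,0,0]
After op 3 (push 14): stack=[2,13,14] mem=[0,0,0,0]
After op 4 (dup): stack=[2,13,14,14] mem=[0,0,0,0]
After op 5 (STO M3): stack=[2,13,14] mem=[0,0,0,14]
After op 6 (push 18): stack=[2,13,14,18] mem=[0,0,0,14]
After op 7 (swap): stack=[2,13,18,14] mem=[0,0,0,14]
After op 8 (STO M3): stack=[2,13,18] mem=[0,0,0,14]
After op 9 (STO M3): stack=[2,13] mem=[0,0,0,18]
After op 10 (swap): stack=[13,2] mem=[0,0,0,18]
After op 11 (-): stack=[11] mem=[0,0,0,18]
After op 12 (RCL M3): stack=[11,18] mem=[0,0,0,18]
After op 13 (push 1): stack=[11,18,1] mem=[0,0,0,18]
After op 14 (-): stack=[11,17] mem=[0,0,0,18]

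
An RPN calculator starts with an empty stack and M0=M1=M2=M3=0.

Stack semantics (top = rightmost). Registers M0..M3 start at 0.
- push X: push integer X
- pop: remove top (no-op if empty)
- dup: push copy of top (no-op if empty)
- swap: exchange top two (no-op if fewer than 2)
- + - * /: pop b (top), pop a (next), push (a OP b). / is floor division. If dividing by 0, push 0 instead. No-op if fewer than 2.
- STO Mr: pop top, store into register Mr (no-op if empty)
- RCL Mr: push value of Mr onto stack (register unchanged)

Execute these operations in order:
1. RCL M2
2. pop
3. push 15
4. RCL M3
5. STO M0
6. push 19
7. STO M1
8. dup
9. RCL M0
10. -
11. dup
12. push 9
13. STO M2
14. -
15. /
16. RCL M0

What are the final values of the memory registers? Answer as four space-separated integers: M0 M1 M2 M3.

Answer: 0 19 9 0

Derivation:
After op 1 (RCL M2): stack=[0] mem=[0,0,0,0]
After op 2 (pop): stack=[empty] mem=[0,0,0,0]
After op 3 (push 15): stack=[15] mem=[0,0,0,0]
After op 4 (RCL M3): stack=[15,0] mem=[0,0,0,0]
After op 5 (STO M0): stack=[15] mem=[0,0,0,0]
After op 6 (push 19): stack=[15,19] mem=[0,0,0,0]
After op 7 (STO M1): stack=[15] mem=[0,19,0,0]
After op 8 (dup): stack=[15,15] mem=[0,19,0,0]
After op 9 (RCL M0): stack=[15,15,0] mem=[0,19,0,0]
After op 10 (-): stack=[15,15] mem=[0,19,0,0]
After op 11 (dup): stack=[15,15,15] mem=[0,19,0,0]
After op 12 (push 9): stack=[15,15,15,9] mem=[0,19,0,0]
After op 13 (STO M2): stack=[15,15,15] mem=[0,19,9,0]
After op 14 (-): stack=[15,0] mem=[0,19,9,0]
After op 15 (/): stack=[0] mem=[0,19,9,0]
After op 16 (RCL M0): stack=[0,0] mem=[0,19,9,0]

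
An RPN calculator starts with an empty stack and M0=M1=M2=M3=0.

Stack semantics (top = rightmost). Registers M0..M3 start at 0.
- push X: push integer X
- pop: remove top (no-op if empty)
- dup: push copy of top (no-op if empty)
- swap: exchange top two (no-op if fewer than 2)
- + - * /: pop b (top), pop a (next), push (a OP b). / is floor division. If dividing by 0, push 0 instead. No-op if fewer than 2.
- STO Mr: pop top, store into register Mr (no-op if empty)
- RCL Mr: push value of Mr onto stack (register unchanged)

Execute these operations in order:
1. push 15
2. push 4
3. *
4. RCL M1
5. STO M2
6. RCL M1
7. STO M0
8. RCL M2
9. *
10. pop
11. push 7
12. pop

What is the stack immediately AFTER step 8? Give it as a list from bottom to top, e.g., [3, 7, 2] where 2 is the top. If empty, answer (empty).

After op 1 (push 15): stack=[15] mem=[0,0,0,0]
After op 2 (push 4): stack=[15,4] mem=[0,0,0,0]
After op 3 (*): stack=[60] mem=[0,0,0,0]
After op 4 (RCL M1): stack=[60,0] mem=[0,0,0,0]
After op 5 (STO M2): stack=[60] mem=[0,0,0,0]
After op 6 (RCL M1): stack=[60,0] mem=[0,0,0,0]
After op 7 (STO M0): stack=[60] mem=[0,0,0,0]
After op 8 (RCL M2): stack=[60,0] mem=[0,0,0,0]

[60, 0]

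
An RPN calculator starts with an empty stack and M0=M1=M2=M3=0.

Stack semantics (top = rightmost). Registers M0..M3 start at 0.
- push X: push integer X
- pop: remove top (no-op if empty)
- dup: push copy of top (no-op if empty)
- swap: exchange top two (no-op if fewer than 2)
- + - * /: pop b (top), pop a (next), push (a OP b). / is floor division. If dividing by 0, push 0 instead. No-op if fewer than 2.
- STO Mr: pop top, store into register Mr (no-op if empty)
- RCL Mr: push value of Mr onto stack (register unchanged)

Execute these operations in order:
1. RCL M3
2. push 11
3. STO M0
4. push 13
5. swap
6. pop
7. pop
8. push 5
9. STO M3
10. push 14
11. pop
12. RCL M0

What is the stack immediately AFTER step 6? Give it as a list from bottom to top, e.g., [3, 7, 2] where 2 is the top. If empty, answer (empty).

After op 1 (RCL M3): stack=[0] mem=[0,0,0,0]
After op 2 (push 11): stack=[0,11] mem=[0,0,0,0]
After op 3 (STO M0): stack=[0] mem=[11,0,0,0]
After op 4 (push 13): stack=[0,13] mem=[11,0,0,0]
After op 5 (swap): stack=[13,0] mem=[11,0,0,0]
After op 6 (pop): stack=[13] mem=[11,0,0,0]

[13]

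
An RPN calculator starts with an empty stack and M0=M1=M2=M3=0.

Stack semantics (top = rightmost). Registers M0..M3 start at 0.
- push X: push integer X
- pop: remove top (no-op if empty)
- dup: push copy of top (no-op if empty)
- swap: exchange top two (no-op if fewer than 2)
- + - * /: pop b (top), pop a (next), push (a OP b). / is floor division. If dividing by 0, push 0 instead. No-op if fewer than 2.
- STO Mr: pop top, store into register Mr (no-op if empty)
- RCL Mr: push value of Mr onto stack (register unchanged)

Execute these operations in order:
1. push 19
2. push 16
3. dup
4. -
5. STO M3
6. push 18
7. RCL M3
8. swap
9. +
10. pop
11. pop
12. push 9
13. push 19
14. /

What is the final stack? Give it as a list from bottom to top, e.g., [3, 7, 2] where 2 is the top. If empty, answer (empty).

Answer: [0]

Derivation:
After op 1 (push 19): stack=[19] mem=[0,0,0,0]
After op 2 (push 16): stack=[19,16] mem=[0,0,0,0]
After op 3 (dup): stack=[19,16,16] mem=[0,0,0,0]
After op 4 (-): stack=[19,0] mem=[0,0,0,0]
After op 5 (STO M3): stack=[19] mem=[0,0,0,0]
After op 6 (push 18): stack=[19,18] mem=[0,0,0,0]
After op 7 (RCL M3): stack=[19,18,0] mem=[0,0,0,0]
After op 8 (swap): stack=[19,0,18] mem=[0,0,0,0]
After op 9 (+): stack=[19,18] mem=[0,0,0,0]
After op 10 (pop): stack=[19] mem=[0,0,0,0]
After op 11 (pop): stack=[empty] mem=[0,0,0,0]
After op 12 (push 9): stack=[9] mem=[0,0,0,0]
After op 13 (push 19): stack=[9,19] mem=[0,0,0,0]
After op 14 (/): stack=[0] mem=[0,0,0,0]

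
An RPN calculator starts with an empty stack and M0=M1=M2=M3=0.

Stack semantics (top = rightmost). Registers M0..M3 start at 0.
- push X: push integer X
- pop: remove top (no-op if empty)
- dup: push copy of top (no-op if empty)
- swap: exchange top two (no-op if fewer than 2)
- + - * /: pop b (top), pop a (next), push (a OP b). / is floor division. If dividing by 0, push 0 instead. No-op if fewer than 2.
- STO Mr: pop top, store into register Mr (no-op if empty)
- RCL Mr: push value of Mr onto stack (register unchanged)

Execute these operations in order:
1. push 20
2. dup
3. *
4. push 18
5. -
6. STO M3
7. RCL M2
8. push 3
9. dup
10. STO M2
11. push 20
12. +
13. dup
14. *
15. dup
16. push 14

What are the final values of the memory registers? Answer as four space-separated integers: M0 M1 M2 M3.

Answer: 0 0 3 382

Derivation:
After op 1 (push 20): stack=[20] mem=[0,0,0,0]
After op 2 (dup): stack=[20,20] mem=[0,0,0,0]
After op 3 (*): stack=[400] mem=[0,0,0,0]
After op 4 (push 18): stack=[400,18] mem=[0,0,0,0]
After op 5 (-): stack=[382] mem=[0,0,0,0]
After op 6 (STO M3): stack=[empty] mem=[0,0,0,382]
After op 7 (RCL M2): stack=[0] mem=[0,0,0,382]
After op 8 (push 3): stack=[0,3] mem=[0,0,0,382]
After op 9 (dup): stack=[0,3,3] mem=[0,0,0,382]
After op 10 (STO M2): stack=[0,3] mem=[0,0,3,382]
After op 11 (push 20): stack=[0,3,20] mem=[0,0,3,382]
After op 12 (+): stack=[0,23] mem=[0,0,3,382]
After op 13 (dup): stack=[0,23,23] mem=[0,0,3,382]
After op 14 (*): stack=[0,529] mem=[0,0,3,382]
After op 15 (dup): stack=[0,529,529] mem=[0,0,3,382]
After op 16 (push 14): stack=[0,529,529,14] mem=[0,0,3,382]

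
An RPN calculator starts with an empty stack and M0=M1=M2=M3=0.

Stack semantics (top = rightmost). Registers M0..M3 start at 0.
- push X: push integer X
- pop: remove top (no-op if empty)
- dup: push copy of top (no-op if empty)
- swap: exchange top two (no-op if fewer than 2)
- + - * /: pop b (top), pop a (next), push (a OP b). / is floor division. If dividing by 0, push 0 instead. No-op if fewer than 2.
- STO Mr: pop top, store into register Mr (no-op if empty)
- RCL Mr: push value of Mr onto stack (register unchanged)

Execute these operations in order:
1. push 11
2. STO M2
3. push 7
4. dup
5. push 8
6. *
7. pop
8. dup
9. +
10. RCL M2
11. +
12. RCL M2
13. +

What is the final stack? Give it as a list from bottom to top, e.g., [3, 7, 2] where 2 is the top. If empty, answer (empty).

After op 1 (push 11): stack=[11] mem=[0,0,0,0]
After op 2 (STO M2): stack=[empty] mem=[0,0,11,0]
After op 3 (push 7): stack=[7] mem=[0,0,11,0]
After op 4 (dup): stack=[7,7] mem=[0,0,11,0]
After op 5 (push 8): stack=[7,7,8] mem=[0,0,11,0]
After op 6 (*): stack=[7,56] mem=[0,0,11,0]
After op 7 (pop): stack=[7] mem=[0,0,11,0]
After op 8 (dup): stack=[7,7] mem=[0,0,11,0]
After op 9 (+): stack=[14] mem=[0,0,11,0]
After op 10 (RCL M2): stack=[14,11] mem=[0,0,11,0]
After op 11 (+): stack=[25] mem=[0,0,11,0]
After op 12 (RCL M2): stack=[25,11] mem=[0,0,11,0]
After op 13 (+): stack=[36] mem=[0,0,11,0]

Answer: [36]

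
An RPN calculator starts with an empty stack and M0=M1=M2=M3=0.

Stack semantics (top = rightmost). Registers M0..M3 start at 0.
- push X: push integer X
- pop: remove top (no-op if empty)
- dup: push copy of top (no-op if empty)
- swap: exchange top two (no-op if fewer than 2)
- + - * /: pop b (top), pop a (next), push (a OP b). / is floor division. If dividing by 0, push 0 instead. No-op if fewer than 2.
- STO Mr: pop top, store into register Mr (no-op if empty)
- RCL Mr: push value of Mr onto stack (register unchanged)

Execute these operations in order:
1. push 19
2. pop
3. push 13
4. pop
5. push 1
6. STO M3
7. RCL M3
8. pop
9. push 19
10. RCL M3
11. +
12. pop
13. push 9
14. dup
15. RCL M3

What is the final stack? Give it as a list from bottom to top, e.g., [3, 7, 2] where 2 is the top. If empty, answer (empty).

Answer: [9, 9, 1]

Derivation:
After op 1 (push 19): stack=[19] mem=[0,0,0,0]
After op 2 (pop): stack=[empty] mem=[0,0,0,0]
After op 3 (push 13): stack=[13] mem=[0,0,0,0]
After op 4 (pop): stack=[empty] mem=[0,0,0,0]
After op 5 (push 1): stack=[1] mem=[0,0,0,0]
After op 6 (STO M3): stack=[empty] mem=[0,0,0,1]
After op 7 (RCL M3): stack=[1] mem=[0,0,0,1]
After op 8 (pop): stack=[empty] mem=[0,0,0,1]
After op 9 (push 19): stack=[19] mem=[0,0,0,1]
After op 10 (RCL M3): stack=[19,1] mem=[0,0,0,1]
After op 11 (+): stack=[20] mem=[0,0,0,1]
After op 12 (pop): stack=[empty] mem=[0,0,0,1]
After op 13 (push 9): stack=[9] mem=[0,0,0,1]
After op 14 (dup): stack=[9,9] mem=[0,0,0,1]
After op 15 (RCL M3): stack=[9,9,1] mem=[0,0,0,1]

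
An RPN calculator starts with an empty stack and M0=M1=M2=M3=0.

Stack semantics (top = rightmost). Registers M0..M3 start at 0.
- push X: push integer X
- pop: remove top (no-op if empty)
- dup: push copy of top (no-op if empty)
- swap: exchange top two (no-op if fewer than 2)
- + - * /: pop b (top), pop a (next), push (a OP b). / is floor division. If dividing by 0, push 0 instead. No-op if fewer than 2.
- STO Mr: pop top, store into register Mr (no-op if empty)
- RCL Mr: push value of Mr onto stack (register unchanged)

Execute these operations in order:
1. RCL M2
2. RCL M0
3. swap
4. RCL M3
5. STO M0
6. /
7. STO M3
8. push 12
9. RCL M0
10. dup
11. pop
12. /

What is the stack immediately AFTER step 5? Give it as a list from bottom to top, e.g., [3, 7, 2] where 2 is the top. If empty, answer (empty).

After op 1 (RCL M2): stack=[0] mem=[0,0,0,0]
After op 2 (RCL M0): stack=[0,0] mem=[0,0,0,0]
After op 3 (swap): stack=[0,0] mem=[0,0,0,0]
After op 4 (RCL M3): stack=[0,0,0] mem=[0,0,0,0]
After op 5 (STO M0): stack=[0,0] mem=[0,0,0,0]

[0, 0]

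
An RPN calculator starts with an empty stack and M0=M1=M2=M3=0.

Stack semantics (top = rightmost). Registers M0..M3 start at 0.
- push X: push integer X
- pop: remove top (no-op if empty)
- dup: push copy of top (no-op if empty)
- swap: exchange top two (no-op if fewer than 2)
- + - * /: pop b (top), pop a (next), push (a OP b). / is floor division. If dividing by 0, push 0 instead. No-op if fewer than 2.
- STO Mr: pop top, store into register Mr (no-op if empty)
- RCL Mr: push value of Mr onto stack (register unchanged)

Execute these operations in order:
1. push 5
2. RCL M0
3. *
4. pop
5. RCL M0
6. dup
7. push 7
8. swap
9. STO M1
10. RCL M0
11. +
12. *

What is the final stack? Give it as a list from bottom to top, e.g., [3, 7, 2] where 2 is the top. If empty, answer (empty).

After op 1 (push 5): stack=[5] mem=[0,0,0,0]
After op 2 (RCL M0): stack=[5,0] mem=[0,0,0,0]
After op 3 (*): stack=[0] mem=[0,0,0,0]
After op 4 (pop): stack=[empty] mem=[0,0,0,0]
After op 5 (RCL M0): stack=[0] mem=[0,0,0,0]
After op 6 (dup): stack=[0,0] mem=[0,0,0,0]
After op 7 (push 7): stack=[0,0,7] mem=[0,0,0,0]
After op 8 (swap): stack=[0,7,0] mem=[0,0,0,0]
After op 9 (STO M1): stack=[0,7] mem=[0,0,0,0]
After op 10 (RCL M0): stack=[0,7,0] mem=[0,0,0,0]
After op 11 (+): stack=[0,7] mem=[0,0,0,0]
After op 12 (*): stack=[0] mem=[0,0,0,0]

Answer: [0]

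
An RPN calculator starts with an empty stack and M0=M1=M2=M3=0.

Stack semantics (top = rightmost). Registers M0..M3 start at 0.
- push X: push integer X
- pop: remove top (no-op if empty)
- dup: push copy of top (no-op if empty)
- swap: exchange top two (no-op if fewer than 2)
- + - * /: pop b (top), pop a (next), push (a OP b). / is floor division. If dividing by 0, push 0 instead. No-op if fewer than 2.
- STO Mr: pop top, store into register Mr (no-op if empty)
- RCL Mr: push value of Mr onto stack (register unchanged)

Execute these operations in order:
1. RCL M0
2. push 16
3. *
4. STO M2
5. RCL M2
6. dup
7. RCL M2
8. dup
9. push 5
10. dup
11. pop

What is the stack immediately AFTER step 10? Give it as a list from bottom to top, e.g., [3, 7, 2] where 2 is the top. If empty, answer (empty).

After op 1 (RCL M0): stack=[0] mem=[0,0,0,0]
After op 2 (push 16): stack=[0,16] mem=[0,0,0,0]
After op 3 (*): stack=[0] mem=[0,0,0,0]
After op 4 (STO M2): stack=[empty] mem=[0,0,0,0]
After op 5 (RCL M2): stack=[0] mem=[0,0,0,0]
After op 6 (dup): stack=[0,0] mem=[0,0,0,0]
After op 7 (RCL M2): stack=[0,0,0] mem=[0,0,0,0]
After op 8 (dup): stack=[0,0,0,0] mem=[0,0,0,0]
After op 9 (push 5): stack=[0,0,0,0,5] mem=[0,0,0,0]
After op 10 (dup): stack=[0,0,0,0,5,5] mem=[0,0,0,0]

[0, 0, 0, 0, 5, 5]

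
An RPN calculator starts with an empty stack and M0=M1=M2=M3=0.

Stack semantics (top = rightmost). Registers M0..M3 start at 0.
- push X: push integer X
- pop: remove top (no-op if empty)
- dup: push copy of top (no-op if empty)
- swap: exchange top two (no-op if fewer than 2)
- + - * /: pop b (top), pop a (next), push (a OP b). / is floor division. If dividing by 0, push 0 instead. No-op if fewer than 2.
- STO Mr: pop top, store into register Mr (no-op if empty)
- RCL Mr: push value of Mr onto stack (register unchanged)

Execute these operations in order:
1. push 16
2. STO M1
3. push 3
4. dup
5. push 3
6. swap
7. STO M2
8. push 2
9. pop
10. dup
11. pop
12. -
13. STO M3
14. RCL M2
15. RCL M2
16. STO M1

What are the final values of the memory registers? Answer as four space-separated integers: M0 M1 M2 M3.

Answer: 0 3 3 0

Derivation:
After op 1 (push 16): stack=[16] mem=[0,0,0,0]
After op 2 (STO M1): stack=[empty] mem=[0,16,0,0]
After op 3 (push 3): stack=[3] mem=[0,16,0,0]
After op 4 (dup): stack=[3,3] mem=[0,16,0,0]
After op 5 (push 3): stack=[3,3,3] mem=[0,16,0,0]
After op 6 (swap): stack=[3,3,3] mem=[0,16,0,0]
After op 7 (STO M2): stack=[3,3] mem=[0,16,3,0]
After op 8 (push 2): stack=[3,3,2] mem=[0,16,3,0]
After op 9 (pop): stack=[3,3] mem=[0,16,3,0]
After op 10 (dup): stack=[3,3,3] mem=[0,16,3,0]
After op 11 (pop): stack=[3,3] mem=[0,16,3,0]
After op 12 (-): stack=[0] mem=[0,16,3,0]
After op 13 (STO M3): stack=[empty] mem=[0,16,3,0]
After op 14 (RCL M2): stack=[3] mem=[0,16,3,0]
After op 15 (RCL M2): stack=[3,3] mem=[0,16,3,0]
After op 16 (STO M1): stack=[3] mem=[0,3,3,0]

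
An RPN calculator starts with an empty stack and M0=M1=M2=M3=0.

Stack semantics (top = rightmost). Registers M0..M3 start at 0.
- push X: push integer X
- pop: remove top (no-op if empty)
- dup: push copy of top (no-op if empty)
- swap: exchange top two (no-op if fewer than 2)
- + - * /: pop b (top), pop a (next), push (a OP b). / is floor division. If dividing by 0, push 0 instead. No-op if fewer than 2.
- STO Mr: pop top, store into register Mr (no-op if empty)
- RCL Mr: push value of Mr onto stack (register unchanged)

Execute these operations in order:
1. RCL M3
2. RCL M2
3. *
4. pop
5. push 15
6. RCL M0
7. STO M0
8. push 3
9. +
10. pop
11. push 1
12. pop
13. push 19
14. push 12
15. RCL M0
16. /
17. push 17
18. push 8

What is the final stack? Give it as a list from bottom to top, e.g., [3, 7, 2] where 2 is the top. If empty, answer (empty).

Answer: [19, 0, 17, 8]

Derivation:
After op 1 (RCL M3): stack=[0] mem=[0,0,0,0]
After op 2 (RCL M2): stack=[0,0] mem=[0,0,0,0]
After op 3 (*): stack=[0] mem=[0,0,0,0]
After op 4 (pop): stack=[empty] mem=[0,0,0,0]
After op 5 (push 15): stack=[15] mem=[0,0,0,0]
After op 6 (RCL M0): stack=[15,0] mem=[0,0,0,0]
After op 7 (STO M0): stack=[15] mem=[0,0,0,0]
After op 8 (push 3): stack=[15,3] mem=[0,0,0,0]
After op 9 (+): stack=[18] mem=[0,0,0,0]
After op 10 (pop): stack=[empty] mem=[0,0,0,0]
After op 11 (push 1): stack=[1] mem=[0,0,0,0]
After op 12 (pop): stack=[empty] mem=[0,0,0,0]
After op 13 (push 19): stack=[19] mem=[0,0,0,0]
After op 14 (push 12): stack=[19,12] mem=[0,0,0,0]
After op 15 (RCL M0): stack=[19,12,0] mem=[0,0,0,0]
After op 16 (/): stack=[19,0] mem=[0,0,0,0]
After op 17 (push 17): stack=[19,0,17] mem=[0,0,0,0]
After op 18 (push 8): stack=[19,0,17,8] mem=[0,0,0,0]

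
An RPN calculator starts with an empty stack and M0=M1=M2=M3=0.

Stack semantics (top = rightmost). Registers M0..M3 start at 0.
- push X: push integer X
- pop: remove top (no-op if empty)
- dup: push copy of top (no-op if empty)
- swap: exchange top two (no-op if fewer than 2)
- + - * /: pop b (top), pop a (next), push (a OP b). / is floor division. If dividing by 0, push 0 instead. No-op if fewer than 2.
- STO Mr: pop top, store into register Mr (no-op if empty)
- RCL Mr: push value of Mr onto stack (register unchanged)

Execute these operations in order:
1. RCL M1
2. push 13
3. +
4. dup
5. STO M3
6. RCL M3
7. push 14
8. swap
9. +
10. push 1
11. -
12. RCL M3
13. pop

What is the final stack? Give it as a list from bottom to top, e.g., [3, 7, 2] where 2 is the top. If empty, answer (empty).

Answer: [13, 26]

Derivation:
After op 1 (RCL M1): stack=[0] mem=[0,0,0,0]
After op 2 (push 13): stack=[0,13] mem=[0,0,0,0]
After op 3 (+): stack=[13] mem=[0,0,0,0]
After op 4 (dup): stack=[13,13] mem=[0,0,0,0]
After op 5 (STO M3): stack=[13] mem=[0,0,0,13]
After op 6 (RCL M3): stack=[13,13] mem=[0,0,0,13]
After op 7 (push 14): stack=[13,13,14] mem=[0,0,0,13]
After op 8 (swap): stack=[13,14,13] mem=[0,0,0,13]
After op 9 (+): stack=[13,27] mem=[0,0,0,13]
After op 10 (push 1): stack=[13,27,1] mem=[0,0,0,13]
After op 11 (-): stack=[13,26] mem=[0,0,0,13]
After op 12 (RCL M3): stack=[13,26,13] mem=[0,0,0,13]
After op 13 (pop): stack=[13,26] mem=[0,0,0,13]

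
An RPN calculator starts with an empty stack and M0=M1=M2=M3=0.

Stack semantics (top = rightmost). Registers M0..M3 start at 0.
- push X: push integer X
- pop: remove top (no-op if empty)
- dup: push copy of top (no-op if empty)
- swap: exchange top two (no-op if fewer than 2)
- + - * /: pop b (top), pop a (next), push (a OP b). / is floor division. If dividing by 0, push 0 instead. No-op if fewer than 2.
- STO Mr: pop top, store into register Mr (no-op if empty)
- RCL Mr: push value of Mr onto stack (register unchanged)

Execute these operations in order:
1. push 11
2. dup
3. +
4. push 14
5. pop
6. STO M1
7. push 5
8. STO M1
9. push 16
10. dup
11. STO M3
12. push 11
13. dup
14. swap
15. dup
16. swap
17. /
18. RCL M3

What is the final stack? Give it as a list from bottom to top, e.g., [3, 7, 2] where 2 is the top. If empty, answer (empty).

After op 1 (push 11): stack=[11] mem=[0,0,0,0]
After op 2 (dup): stack=[11,11] mem=[0,0,0,0]
After op 3 (+): stack=[22] mem=[0,0,0,0]
After op 4 (push 14): stack=[22,14] mem=[0,0,0,0]
After op 5 (pop): stack=[22] mem=[0,0,0,0]
After op 6 (STO M1): stack=[empty] mem=[0,22,0,0]
After op 7 (push 5): stack=[5] mem=[0,22,0,0]
After op 8 (STO M1): stack=[empty] mem=[0,5,0,0]
After op 9 (push 16): stack=[16] mem=[0,5,0,0]
After op 10 (dup): stack=[16,16] mem=[0,5,0,0]
After op 11 (STO M3): stack=[16] mem=[0,5,0,16]
After op 12 (push 11): stack=[16,11] mem=[0,5,0,16]
After op 13 (dup): stack=[16,11,11] mem=[0,5,0,16]
After op 14 (swap): stack=[16,11,11] mem=[0,5,0,16]
After op 15 (dup): stack=[16,11,11,11] mem=[0,5,0,16]
After op 16 (swap): stack=[16,11,11,11] mem=[0,5,0,16]
After op 17 (/): stack=[16,11,1] mem=[0,5,0,16]
After op 18 (RCL M3): stack=[16,11,1,16] mem=[0,5,0,16]

Answer: [16, 11, 1, 16]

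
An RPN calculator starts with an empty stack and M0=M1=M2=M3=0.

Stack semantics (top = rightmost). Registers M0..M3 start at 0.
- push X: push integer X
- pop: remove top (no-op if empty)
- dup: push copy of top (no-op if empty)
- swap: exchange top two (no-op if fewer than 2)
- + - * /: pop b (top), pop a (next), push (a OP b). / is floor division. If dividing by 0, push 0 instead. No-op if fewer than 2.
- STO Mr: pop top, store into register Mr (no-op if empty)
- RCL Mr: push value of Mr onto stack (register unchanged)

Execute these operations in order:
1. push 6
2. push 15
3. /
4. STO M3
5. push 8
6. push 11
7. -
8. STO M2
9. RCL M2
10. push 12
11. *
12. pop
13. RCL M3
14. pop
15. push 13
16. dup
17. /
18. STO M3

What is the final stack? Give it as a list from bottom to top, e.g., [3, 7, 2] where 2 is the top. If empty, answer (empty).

After op 1 (push 6): stack=[6] mem=[0,0,0,0]
After op 2 (push 15): stack=[6,15] mem=[0,0,0,0]
After op 3 (/): stack=[0] mem=[0,0,0,0]
After op 4 (STO M3): stack=[empty] mem=[0,0,0,0]
After op 5 (push 8): stack=[8] mem=[0,0,0,0]
After op 6 (push 11): stack=[8,11] mem=[0,0,0,0]
After op 7 (-): stack=[-3] mem=[0,0,0,0]
After op 8 (STO M2): stack=[empty] mem=[0,0,-3,0]
After op 9 (RCL M2): stack=[-3] mem=[0,0,-3,0]
After op 10 (push 12): stack=[-3,12] mem=[0,0,-3,0]
After op 11 (*): stack=[-36] mem=[0,0,-3,0]
After op 12 (pop): stack=[empty] mem=[0,0,-3,0]
After op 13 (RCL M3): stack=[0] mem=[0,0,-3,0]
After op 14 (pop): stack=[empty] mem=[0,0,-3,0]
After op 15 (push 13): stack=[13] mem=[0,0,-3,0]
After op 16 (dup): stack=[13,13] mem=[0,0,-3,0]
After op 17 (/): stack=[1] mem=[0,0,-3,0]
After op 18 (STO M3): stack=[empty] mem=[0,0,-3,1]

Answer: (empty)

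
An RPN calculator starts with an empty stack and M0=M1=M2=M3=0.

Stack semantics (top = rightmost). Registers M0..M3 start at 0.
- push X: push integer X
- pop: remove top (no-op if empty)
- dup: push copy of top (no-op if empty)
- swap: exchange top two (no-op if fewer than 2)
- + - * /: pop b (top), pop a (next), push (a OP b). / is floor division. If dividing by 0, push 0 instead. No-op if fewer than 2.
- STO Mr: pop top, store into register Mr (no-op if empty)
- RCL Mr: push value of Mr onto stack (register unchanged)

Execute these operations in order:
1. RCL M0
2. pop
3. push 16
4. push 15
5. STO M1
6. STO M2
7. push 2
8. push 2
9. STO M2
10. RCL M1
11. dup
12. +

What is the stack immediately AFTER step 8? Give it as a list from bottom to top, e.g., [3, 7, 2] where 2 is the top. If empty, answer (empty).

After op 1 (RCL M0): stack=[0] mem=[0,0,0,0]
After op 2 (pop): stack=[empty] mem=[0,0,0,0]
After op 3 (push 16): stack=[16] mem=[0,0,0,0]
After op 4 (push 15): stack=[16,15] mem=[0,0,0,0]
After op 5 (STO M1): stack=[16] mem=[0,15,0,0]
After op 6 (STO M2): stack=[empty] mem=[0,15,16,0]
After op 7 (push 2): stack=[2] mem=[0,15,16,0]
After op 8 (push 2): stack=[2,2] mem=[0,15,16,0]

[2, 2]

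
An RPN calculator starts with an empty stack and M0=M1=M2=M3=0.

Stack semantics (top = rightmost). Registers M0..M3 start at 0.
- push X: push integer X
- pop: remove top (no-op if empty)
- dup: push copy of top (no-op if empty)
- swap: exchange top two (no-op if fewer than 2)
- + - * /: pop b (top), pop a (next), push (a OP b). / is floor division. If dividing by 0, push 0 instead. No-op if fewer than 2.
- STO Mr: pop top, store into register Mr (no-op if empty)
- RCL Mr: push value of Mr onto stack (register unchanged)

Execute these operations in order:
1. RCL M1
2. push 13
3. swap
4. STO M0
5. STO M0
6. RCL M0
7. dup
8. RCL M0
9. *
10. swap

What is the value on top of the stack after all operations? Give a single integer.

Answer: 13

Derivation:
After op 1 (RCL M1): stack=[0] mem=[0,0,0,0]
After op 2 (push 13): stack=[0,13] mem=[0,0,0,0]
After op 3 (swap): stack=[13,0] mem=[0,0,0,0]
After op 4 (STO M0): stack=[13] mem=[0,0,0,0]
After op 5 (STO M0): stack=[empty] mem=[13,0,0,0]
After op 6 (RCL M0): stack=[13] mem=[13,0,0,0]
After op 7 (dup): stack=[13,13] mem=[13,0,0,0]
After op 8 (RCL M0): stack=[13,13,13] mem=[13,0,0,0]
After op 9 (*): stack=[13,169] mem=[13,0,0,0]
After op 10 (swap): stack=[169,13] mem=[13,0,0,0]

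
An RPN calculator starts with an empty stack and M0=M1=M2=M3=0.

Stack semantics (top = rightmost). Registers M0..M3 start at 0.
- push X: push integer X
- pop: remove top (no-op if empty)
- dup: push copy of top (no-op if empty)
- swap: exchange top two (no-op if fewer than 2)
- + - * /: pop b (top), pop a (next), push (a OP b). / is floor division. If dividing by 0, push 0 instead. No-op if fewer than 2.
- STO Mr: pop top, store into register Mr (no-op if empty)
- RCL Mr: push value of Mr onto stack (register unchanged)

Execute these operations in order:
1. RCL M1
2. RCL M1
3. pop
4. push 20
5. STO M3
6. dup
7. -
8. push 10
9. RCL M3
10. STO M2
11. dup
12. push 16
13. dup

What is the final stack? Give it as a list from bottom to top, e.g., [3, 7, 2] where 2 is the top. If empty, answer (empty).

Answer: [0, 10, 10, 16, 16]

Derivation:
After op 1 (RCL M1): stack=[0] mem=[0,0,0,0]
After op 2 (RCL M1): stack=[0,0] mem=[0,0,0,0]
After op 3 (pop): stack=[0] mem=[0,0,0,0]
After op 4 (push 20): stack=[0,20] mem=[0,0,0,0]
After op 5 (STO M3): stack=[0] mem=[0,0,0,20]
After op 6 (dup): stack=[0,0] mem=[0,0,0,20]
After op 7 (-): stack=[0] mem=[0,0,0,20]
After op 8 (push 10): stack=[0,10] mem=[0,0,0,20]
After op 9 (RCL M3): stack=[0,10,20] mem=[0,0,0,20]
After op 10 (STO M2): stack=[0,10] mem=[0,0,20,20]
After op 11 (dup): stack=[0,10,10] mem=[0,0,20,20]
After op 12 (push 16): stack=[0,10,10,16] mem=[0,0,20,20]
After op 13 (dup): stack=[0,10,10,16,16] mem=[0,0,20,20]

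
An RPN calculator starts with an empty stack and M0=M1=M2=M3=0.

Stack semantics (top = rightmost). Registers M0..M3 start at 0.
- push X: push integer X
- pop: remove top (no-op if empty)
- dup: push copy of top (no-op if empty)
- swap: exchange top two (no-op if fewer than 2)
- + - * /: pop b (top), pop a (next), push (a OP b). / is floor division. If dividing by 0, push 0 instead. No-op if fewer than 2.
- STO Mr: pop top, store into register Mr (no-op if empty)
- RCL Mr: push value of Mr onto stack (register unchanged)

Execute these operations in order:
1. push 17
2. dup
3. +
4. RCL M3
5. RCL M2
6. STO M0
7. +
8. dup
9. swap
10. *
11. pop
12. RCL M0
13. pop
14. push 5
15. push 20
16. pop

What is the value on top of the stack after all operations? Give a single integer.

After op 1 (push 17): stack=[17] mem=[0,0,0,0]
After op 2 (dup): stack=[17,17] mem=[0,0,0,0]
After op 3 (+): stack=[34] mem=[0,0,0,0]
After op 4 (RCL M3): stack=[34,0] mem=[0,0,0,0]
After op 5 (RCL M2): stack=[34,0,0] mem=[0,0,0,0]
After op 6 (STO M0): stack=[34,0] mem=[0,0,0,0]
After op 7 (+): stack=[34] mem=[0,0,0,0]
After op 8 (dup): stack=[34,34] mem=[0,0,0,0]
After op 9 (swap): stack=[34,34] mem=[0,0,0,0]
After op 10 (*): stack=[1156] mem=[0,0,0,0]
After op 11 (pop): stack=[empty] mem=[0,0,0,0]
After op 12 (RCL M0): stack=[0] mem=[0,0,0,0]
After op 13 (pop): stack=[empty] mem=[0,0,0,0]
After op 14 (push 5): stack=[5] mem=[0,0,0,0]
After op 15 (push 20): stack=[5,20] mem=[0,0,0,0]
After op 16 (pop): stack=[5] mem=[0,0,0,0]

Answer: 5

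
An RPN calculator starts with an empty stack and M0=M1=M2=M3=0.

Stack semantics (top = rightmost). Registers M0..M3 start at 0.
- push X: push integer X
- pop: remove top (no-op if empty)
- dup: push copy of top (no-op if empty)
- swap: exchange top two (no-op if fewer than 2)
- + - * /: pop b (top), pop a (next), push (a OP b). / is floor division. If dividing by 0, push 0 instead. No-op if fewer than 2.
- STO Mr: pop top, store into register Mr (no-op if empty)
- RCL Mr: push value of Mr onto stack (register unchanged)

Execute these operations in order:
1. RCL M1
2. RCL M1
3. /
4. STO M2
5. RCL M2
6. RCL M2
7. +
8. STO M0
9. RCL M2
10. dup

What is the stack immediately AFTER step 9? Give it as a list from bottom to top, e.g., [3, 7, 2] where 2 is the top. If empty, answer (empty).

After op 1 (RCL M1): stack=[0] mem=[0,0,0,0]
After op 2 (RCL M1): stack=[0,0] mem=[0,0,0,0]
After op 3 (/): stack=[0] mem=[0,0,0,0]
After op 4 (STO M2): stack=[empty] mem=[0,0,0,0]
After op 5 (RCL M2): stack=[0] mem=[0,0,0,0]
After op 6 (RCL M2): stack=[0,0] mem=[0,0,0,0]
After op 7 (+): stack=[0] mem=[0,0,0,0]
After op 8 (STO M0): stack=[empty] mem=[0,0,0,0]
After op 9 (RCL M2): stack=[0] mem=[0,0,0,0]

[0]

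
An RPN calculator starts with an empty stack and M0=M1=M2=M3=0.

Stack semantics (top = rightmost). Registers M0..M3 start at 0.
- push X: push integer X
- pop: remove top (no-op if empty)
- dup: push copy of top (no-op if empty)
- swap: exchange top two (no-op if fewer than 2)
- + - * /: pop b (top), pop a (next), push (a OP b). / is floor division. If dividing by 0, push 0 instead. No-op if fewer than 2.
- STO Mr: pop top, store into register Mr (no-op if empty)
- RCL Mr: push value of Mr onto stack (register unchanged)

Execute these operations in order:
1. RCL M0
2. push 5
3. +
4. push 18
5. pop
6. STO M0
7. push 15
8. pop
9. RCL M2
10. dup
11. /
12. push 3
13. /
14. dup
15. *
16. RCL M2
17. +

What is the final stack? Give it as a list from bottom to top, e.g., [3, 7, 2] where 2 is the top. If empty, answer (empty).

Answer: [0]

Derivation:
After op 1 (RCL M0): stack=[0] mem=[0,0,0,0]
After op 2 (push 5): stack=[0,5] mem=[0,0,0,0]
After op 3 (+): stack=[5] mem=[0,0,0,0]
After op 4 (push 18): stack=[5,18] mem=[0,0,0,0]
After op 5 (pop): stack=[5] mem=[0,0,0,0]
After op 6 (STO M0): stack=[empty] mem=[5,0,0,0]
After op 7 (push 15): stack=[15] mem=[5,0,0,0]
After op 8 (pop): stack=[empty] mem=[5,0,0,0]
After op 9 (RCL M2): stack=[0] mem=[5,0,0,0]
After op 10 (dup): stack=[0,0] mem=[5,0,0,0]
After op 11 (/): stack=[0] mem=[5,0,0,0]
After op 12 (push 3): stack=[0,3] mem=[5,0,0,0]
After op 13 (/): stack=[0] mem=[5,0,0,0]
After op 14 (dup): stack=[0,0] mem=[5,0,0,0]
After op 15 (*): stack=[0] mem=[5,0,0,0]
After op 16 (RCL M2): stack=[0,0] mem=[5,0,0,0]
After op 17 (+): stack=[0] mem=[5,0,0,0]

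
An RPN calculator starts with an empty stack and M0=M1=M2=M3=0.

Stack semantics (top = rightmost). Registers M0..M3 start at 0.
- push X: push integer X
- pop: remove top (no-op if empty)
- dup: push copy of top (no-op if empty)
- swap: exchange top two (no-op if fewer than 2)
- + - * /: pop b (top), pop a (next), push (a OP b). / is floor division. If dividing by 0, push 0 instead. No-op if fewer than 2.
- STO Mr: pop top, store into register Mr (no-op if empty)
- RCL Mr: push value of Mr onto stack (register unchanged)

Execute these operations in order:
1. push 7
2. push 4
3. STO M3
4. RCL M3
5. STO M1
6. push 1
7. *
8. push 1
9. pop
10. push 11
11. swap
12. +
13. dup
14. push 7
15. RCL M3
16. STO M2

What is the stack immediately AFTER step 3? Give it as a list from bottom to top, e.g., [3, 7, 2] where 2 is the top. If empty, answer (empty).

After op 1 (push 7): stack=[7] mem=[0,0,0,0]
After op 2 (push 4): stack=[7,4] mem=[0,0,0,0]
After op 3 (STO M3): stack=[7] mem=[0,0,0,4]

[7]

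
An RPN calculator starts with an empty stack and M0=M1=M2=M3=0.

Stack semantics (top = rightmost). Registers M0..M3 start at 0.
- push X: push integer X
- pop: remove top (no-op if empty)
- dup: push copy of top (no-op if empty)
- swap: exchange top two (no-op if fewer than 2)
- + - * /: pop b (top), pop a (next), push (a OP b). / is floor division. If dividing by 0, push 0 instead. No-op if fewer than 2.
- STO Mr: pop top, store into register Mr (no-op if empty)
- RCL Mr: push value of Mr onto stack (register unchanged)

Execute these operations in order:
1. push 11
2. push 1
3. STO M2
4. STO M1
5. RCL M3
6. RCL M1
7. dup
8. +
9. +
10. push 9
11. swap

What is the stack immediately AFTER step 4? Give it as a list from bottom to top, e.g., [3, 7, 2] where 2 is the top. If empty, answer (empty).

After op 1 (push 11): stack=[11] mem=[0,0,0,0]
After op 2 (push 1): stack=[11,1] mem=[0,0,0,0]
After op 3 (STO M2): stack=[11] mem=[0,0,1,0]
After op 4 (STO M1): stack=[empty] mem=[0,11,1,0]

(empty)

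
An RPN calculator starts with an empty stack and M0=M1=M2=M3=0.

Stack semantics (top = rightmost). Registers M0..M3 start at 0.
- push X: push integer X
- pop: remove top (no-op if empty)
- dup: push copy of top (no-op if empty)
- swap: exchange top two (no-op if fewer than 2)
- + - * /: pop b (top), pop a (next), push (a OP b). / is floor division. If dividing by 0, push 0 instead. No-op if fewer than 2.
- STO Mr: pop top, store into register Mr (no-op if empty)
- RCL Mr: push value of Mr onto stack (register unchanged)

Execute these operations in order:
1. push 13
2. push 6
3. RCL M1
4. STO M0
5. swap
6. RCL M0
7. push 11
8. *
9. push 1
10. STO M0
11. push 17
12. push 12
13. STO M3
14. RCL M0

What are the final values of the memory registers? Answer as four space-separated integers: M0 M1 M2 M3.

Answer: 1 0 0 12

Derivation:
After op 1 (push 13): stack=[13] mem=[0,0,0,0]
After op 2 (push 6): stack=[13,6] mem=[0,0,0,0]
After op 3 (RCL M1): stack=[13,6,0] mem=[0,0,0,0]
After op 4 (STO M0): stack=[13,6] mem=[0,0,0,0]
After op 5 (swap): stack=[6,13] mem=[0,0,0,0]
After op 6 (RCL M0): stack=[6,13,0] mem=[0,0,0,0]
After op 7 (push 11): stack=[6,13,0,11] mem=[0,0,0,0]
After op 8 (*): stack=[6,13,0] mem=[0,0,0,0]
After op 9 (push 1): stack=[6,13,0,1] mem=[0,0,0,0]
After op 10 (STO M0): stack=[6,13,0] mem=[1,0,0,0]
After op 11 (push 17): stack=[6,13,0,17] mem=[1,0,0,0]
After op 12 (push 12): stack=[6,13,0,17,12] mem=[1,0,0,0]
After op 13 (STO M3): stack=[6,13,0,17] mem=[1,0,0,12]
After op 14 (RCL M0): stack=[6,13,0,17,1] mem=[1,0,0,12]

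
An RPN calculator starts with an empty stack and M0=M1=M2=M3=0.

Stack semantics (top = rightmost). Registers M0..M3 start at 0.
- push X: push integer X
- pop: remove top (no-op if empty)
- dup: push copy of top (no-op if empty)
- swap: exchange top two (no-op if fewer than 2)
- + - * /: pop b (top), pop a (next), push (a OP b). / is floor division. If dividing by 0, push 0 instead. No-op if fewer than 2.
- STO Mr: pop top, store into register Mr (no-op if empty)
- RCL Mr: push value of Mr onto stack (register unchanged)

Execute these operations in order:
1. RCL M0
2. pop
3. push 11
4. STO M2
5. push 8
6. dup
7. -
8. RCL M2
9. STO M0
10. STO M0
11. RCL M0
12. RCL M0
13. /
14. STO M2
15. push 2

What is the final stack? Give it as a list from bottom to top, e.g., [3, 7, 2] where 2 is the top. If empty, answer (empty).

Answer: [2]

Derivation:
After op 1 (RCL M0): stack=[0] mem=[0,0,0,0]
After op 2 (pop): stack=[empty] mem=[0,0,0,0]
After op 3 (push 11): stack=[11] mem=[0,0,0,0]
After op 4 (STO M2): stack=[empty] mem=[0,0,11,0]
After op 5 (push 8): stack=[8] mem=[0,0,11,0]
After op 6 (dup): stack=[8,8] mem=[0,0,11,0]
After op 7 (-): stack=[0] mem=[0,0,11,0]
After op 8 (RCL M2): stack=[0,11] mem=[0,0,11,0]
After op 9 (STO M0): stack=[0] mem=[11,0,11,0]
After op 10 (STO M0): stack=[empty] mem=[0,0,11,0]
After op 11 (RCL M0): stack=[0] mem=[0,0,11,0]
After op 12 (RCL M0): stack=[0,0] mem=[0,0,11,0]
After op 13 (/): stack=[0] mem=[0,0,11,0]
After op 14 (STO M2): stack=[empty] mem=[0,0,0,0]
After op 15 (push 2): stack=[2] mem=[0,0,0,0]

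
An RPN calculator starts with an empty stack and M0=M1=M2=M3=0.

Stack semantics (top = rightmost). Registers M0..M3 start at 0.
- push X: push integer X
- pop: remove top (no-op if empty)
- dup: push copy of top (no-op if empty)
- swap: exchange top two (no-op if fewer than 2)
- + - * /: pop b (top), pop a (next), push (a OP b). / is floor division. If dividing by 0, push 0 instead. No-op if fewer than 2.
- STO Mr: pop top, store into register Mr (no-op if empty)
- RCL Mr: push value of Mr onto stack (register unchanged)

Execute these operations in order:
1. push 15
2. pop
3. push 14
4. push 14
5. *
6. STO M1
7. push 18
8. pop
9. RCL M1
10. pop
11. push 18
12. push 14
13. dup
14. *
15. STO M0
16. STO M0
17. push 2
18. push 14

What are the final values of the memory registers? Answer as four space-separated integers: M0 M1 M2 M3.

Answer: 18 196 0 0

Derivation:
After op 1 (push 15): stack=[15] mem=[0,0,0,0]
After op 2 (pop): stack=[empty] mem=[0,0,0,0]
After op 3 (push 14): stack=[14] mem=[0,0,0,0]
After op 4 (push 14): stack=[14,14] mem=[0,0,0,0]
After op 5 (*): stack=[196] mem=[0,0,0,0]
After op 6 (STO M1): stack=[empty] mem=[0,196,0,0]
After op 7 (push 18): stack=[18] mem=[0,196,0,0]
After op 8 (pop): stack=[empty] mem=[0,196,0,0]
After op 9 (RCL M1): stack=[196] mem=[0,196,0,0]
After op 10 (pop): stack=[empty] mem=[0,196,0,0]
After op 11 (push 18): stack=[18] mem=[0,196,0,0]
After op 12 (push 14): stack=[18,14] mem=[0,196,0,0]
After op 13 (dup): stack=[18,14,14] mem=[0,196,0,0]
After op 14 (*): stack=[18,196] mem=[0,196,0,0]
After op 15 (STO M0): stack=[18] mem=[196,196,0,0]
After op 16 (STO M0): stack=[empty] mem=[18,196,0,0]
After op 17 (push 2): stack=[2] mem=[18,196,0,0]
After op 18 (push 14): stack=[2,14] mem=[18,196,0,0]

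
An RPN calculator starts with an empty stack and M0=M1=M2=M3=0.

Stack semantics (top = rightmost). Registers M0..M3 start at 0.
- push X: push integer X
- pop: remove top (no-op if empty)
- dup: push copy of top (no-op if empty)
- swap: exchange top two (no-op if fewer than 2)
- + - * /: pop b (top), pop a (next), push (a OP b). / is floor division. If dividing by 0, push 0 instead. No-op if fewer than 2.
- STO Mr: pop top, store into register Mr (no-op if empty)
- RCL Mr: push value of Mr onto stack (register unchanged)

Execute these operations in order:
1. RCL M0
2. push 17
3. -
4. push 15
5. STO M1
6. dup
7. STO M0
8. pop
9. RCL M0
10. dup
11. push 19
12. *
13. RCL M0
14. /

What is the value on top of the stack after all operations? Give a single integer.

Answer: 19

Derivation:
After op 1 (RCL M0): stack=[0] mem=[0,0,0,0]
After op 2 (push 17): stack=[0,17] mem=[0,0,0,0]
After op 3 (-): stack=[-17] mem=[0,0,0,0]
After op 4 (push 15): stack=[-17,15] mem=[0,0,0,0]
After op 5 (STO M1): stack=[-17] mem=[0,15,0,0]
After op 6 (dup): stack=[-17,-17] mem=[0,15,0,0]
After op 7 (STO M0): stack=[-17] mem=[-17,15,0,0]
After op 8 (pop): stack=[empty] mem=[-17,15,0,0]
After op 9 (RCL M0): stack=[-17] mem=[-17,15,0,0]
After op 10 (dup): stack=[-17,-17] mem=[-17,15,0,0]
After op 11 (push 19): stack=[-17,-17,19] mem=[-17,15,0,0]
After op 12 (*): stack=[-17,-323] mem=[-17,15,0,0]
After op 13 (RCL M0): stack=[-17,-323,-17] mem=[-17,15,0,0]
After op 14 (/): stack=[-17,19] mem=[-17,15,0,0]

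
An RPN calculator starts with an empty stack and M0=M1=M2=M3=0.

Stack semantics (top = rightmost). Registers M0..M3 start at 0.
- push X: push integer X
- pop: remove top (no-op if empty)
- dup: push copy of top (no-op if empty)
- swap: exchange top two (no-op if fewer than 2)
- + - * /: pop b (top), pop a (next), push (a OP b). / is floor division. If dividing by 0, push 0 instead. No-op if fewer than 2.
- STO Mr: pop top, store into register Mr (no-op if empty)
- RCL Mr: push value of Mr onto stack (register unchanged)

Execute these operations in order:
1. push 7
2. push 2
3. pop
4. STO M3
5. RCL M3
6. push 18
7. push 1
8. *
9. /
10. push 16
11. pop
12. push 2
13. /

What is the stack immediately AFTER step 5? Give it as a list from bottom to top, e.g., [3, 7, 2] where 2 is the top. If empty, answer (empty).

After op 1 (push 7): stack=[7] mem=[0,0,0,0]
After op 2 (push 2): stack=[7,2] mem=[0,0,0,0]
After op 3 (pop): stack=[7] mem=[0,0,0,0]
After op 4 (STO M3): stack=[empty] mem=[0,0,0,7]
After op 5 (RCL M3): stack=[7] mem=[0,0,0,7]

[7]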